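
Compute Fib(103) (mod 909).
103

Matrix identity: Q^n = [[F_(n+1), F_n], [F_n, F_(n-1)]] with Q = [[1,1],[1,0]].
n = 103 = 1100111₂. Square-and-multiply, entries mod 909:
Q^1 = [[1,1],[1,0]]
Q^3 = (Q^1)²·Q = [[3,2],[2,1]]
Q^6 = (Q^3)² = [[13,8],[8,5]]
Q^12 = (Q^6)² = [[233,144],[144,89]]
Q^25 = (Q^12)²·Q = [[496,487],[487,9]]
Q^51 = (Q^25)²·Q = [[102,506],[506,505]]
Q^103 = (Q^51)²·Q = [[3,103],[103,809]]
F_103 mod 909 = Q^103[0][1] = 103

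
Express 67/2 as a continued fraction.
[33; 2]

Euclidean algorithm steps:
67 = 33 × 2 + 1
2 = 2 × 1 + 0
Continued fraction: [33; 2]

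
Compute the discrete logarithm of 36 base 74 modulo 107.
58

Baby-step giant-step with step n = ⌈√107⌉ = 11.
Baby steps 74^j mod 107 (j:value) for j=0..10: 0:1, 1:74, 2:19, 3:15, 4:40, 5:71, 6:11, 7:65, 8:102, 9:58, 10:12.
Giant-step multiplier: 74^(-11) ≡ 74^(106-11) = 74^95 ≡ 97 (mod 107).
Giant steps γ_i = 36·97^i mod 107: γ_0=36, γ_1=68, γ_2=69, γ_3=59, γ_4=52, γ_5=15 (in table at j=3).
x = i·n + j = 5·11 + 3 = 58.
Check: 74^58 ≡ 36 (mod 107).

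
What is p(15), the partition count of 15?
176

p(n) counts ways to write n as a sum of positive integers (order ignored).
Euler's pentagonal recurrence: p(k) = p(k-1) + p(k-2) - p(k-5) - p(k-7) + p(k-12) + p(k-15) - ... (offsets j(3j∓1)/2, signs ++--, p(0)=1, p(<0)=0).
DP table for k = 0..14: p(0)=1, p(1)=1, p(2)=2, p(3)=3, p(4)=5, p(5)=7, p(6)=11, p(7)=15, p(8)=22, p(9)=30, p(10)=42, p(11)=56, p(12)=77, p(13)=101, p(14)=135.
Final step: p(15) = p(14) + p(13) - p(10) - p(8) + p(3) + p(0)
= 135 + 101 - 42 - 22 + 3 + 1
= 176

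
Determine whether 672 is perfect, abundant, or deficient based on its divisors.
abundant

Proper divisors of 672: sum = 1 + 2 + 3 + 4 + 6 + 7 + 8 + 12 + ... + 112 + 168 + 224 + 336 (23 divisors) = 1344
Since 1344 > 672, 672 is abundant.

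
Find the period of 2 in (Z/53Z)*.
52

53 is prime, so ord(2) divides φ(53) = 52.
Divisors of 52: 1, 2, 4, 13, 26, 52.
Repeated squaring: 2^1 ≡ 2, 2^2 ≡ 4, 2^4 ≡ 16, 2^8 ≡ 44, 2^16 ≡ 28, 2^32 ≡ 42 (mod 53).
Test 2^d mod 53 for each divisor d in increasing order:
2^1 ≡ 2
2^2 ≡ 4
2^4 ≡ 16
2^13 = 2^8·2^4·2^1 ≡ 30
2^26 = 2^16·2^8·2^2 ≡ 52
2^52 = 2^32·2^16·2^4 ≡ 1  ← first divisor giving 1
The order is 52.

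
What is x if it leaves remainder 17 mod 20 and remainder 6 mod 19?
177

Using Chinese Remainder Theorem:
M = 20 × 19 = 380
M1 = 19, M2 = 20
y1 = 19^(-1) mod 20 = 19
y2 = 20^(-1) mod 19 = 1
x = (17×19×19 + 6×20×1) mod 380 = 177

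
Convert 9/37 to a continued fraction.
[0; 4, 9]

Euclidean algorithm steps:
9 = 0 × 37 + 9
37 = 4 × 9 + 1
9 = 9 × 1 + 0
Continued fraction: [0; 4, 9]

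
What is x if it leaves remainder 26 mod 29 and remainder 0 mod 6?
84

Using Chinese Remainder Theorem:
M = 29 × 6 = 174
M1 = 6, M2 = 29
y1 = 6^(-1) mod 29 = 5
y2 = 29^(-1) mod 6 = 5
x = (26×6×5 + 0×29×5) mod 174 = 84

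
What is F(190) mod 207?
206

Matrix identity: Q^n = [[F_(n+1), F_n], [F_n, F_(n-1)]] with Q = [[1,1],[1,0]].
n = 190 = 10111110₂. Square-and-multiply, entries mod 207:
Q^1 = [[1,1],[1,0]]
Q^2 = (Q^1)² = [[2,1],[1,1]]
Q^5 = (Q^2)²·Q = [[8,5],[5,3]]
Q^11 = (Q^5)²·Q = [[144,89],[89,55]]
Q^23 = (Q^11)²·Q = [[0,91],[91,116]]
Q^47 = (Q^23)²·Q = [[0,1],[1,206]]
Q^95 = (Q^47)²·Q = [[0,1],[1,206]]
Q^190 = (Q^95)² = [[1,206],[206,2]]
F_190 mod 207 = Q^190[0][1] = 206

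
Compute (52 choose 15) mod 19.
0

Using Lucas' theorem:
Write n=52 and k=15 in base 19:
n in base 19: [2, 14]
k in base 19: [0, 15]
C(52,15) mod 19 = ∏ C(n_i, k_i) mod 19
Digit binomials (mod 19): C(2,0) = 1; C(14,15) = 0 (k_i > n_i)
Product: 1 × 0 = 0 ≡ 0 (mod 19)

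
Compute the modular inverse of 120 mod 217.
85

gcd(120, 217) = 1, so the inverse exists.
Extended Euclidean algorithm on (217, 120):
217 = 1 × 120 + 97  ⟹  97 = (1)·217 + (-1)·120
120 = 1 × 97 + 23  ⟹  23 = (-1)·217 + (2)·120
97 = 4 × 23 + 5  ⟹  5 = (5)·217 + (-9)·120
23 = 4 × 5 + 3  ⟹  3 = (-21)·217 + (38)·120
5 = 1 × 3 + 2  ⟹  2 = (26)·217 + (-47)·120
3 = 1 × 2 + 1  ⟹  1 = (-47)·217 + (85)·120
So (85)·120 ≡ 1 (mod 217), i.e. 120^(-1) ≡ 85 (mod 217).
Check: 120 × 85 = 10200 ≡ 1 (mod 217)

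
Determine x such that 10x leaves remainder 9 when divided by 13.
x ≡ 10 (mod 13)

gcd(10, 13) = 1, which divides 9, so solutions exist.
Find 10^(-1) mod 13 by the extended Euclidean algorithm:
13 = 1 × 10 + 3  ⟹  3 = (1)·13 + (-1)·10
10 = 3 × 3 + 1  ⟹  1 = (-3)·13 + (4)·10
So (4)·10 ≡ 1 (mod 13), i.e. 10^(-1) ≡ 4 (mod 13).
x ≡ 4 × 9 = 36 ≡ 10 (mod 13).
Check: 10 × 10 = 100 ≡ 9 (mod 13).
Unique solution: x ≡ 10 (mod 13)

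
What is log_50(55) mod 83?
71

Baby-step giant-step with step n = ⌈√83⌉ = 10.
Baby steps 50^j mod 83 (j:value) for j=0..9: 0:1, 1:50, 2:10, 3:2, 4:17, 5:20, 6:4, 7:34, 8:40, 9:8.
Giant-step multiplier: 50^(-10) ≡ 50^(82-10) = 50^72 ≡ 11 (mod 83).
Giant steps γ_i = 55·11^i mod 83: γ_0=55, γ_1=24, γ_2=15, γ_3=82, γ_4=72, γ_5=45, γ_6=80, γ_7=50 (in table at j=1).
x = i·n + j = 7·10 + 1 = 71.
Check: 50^71 ≡ 55 (mod 83).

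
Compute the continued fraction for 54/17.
[3; 5, 1, 2]

Euclidean algorithm steps:
54 = 3 × 17 + 3
17 = 5 × 3 + 2
3 = 1 × 2 + 1
2 = 2 × 1 + 0
Continued fraction: [3; 5, 1, 2]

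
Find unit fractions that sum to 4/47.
1/12 + 1/564

Greedy algorithm:
4/47: ceiling(47/4) = 12, use 1/12
1/564: ceiling(564/1) = 564, use 1/564
Result: 4/47 = 1/12 + 1/564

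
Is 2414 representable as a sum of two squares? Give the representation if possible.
Not possible

Factorization: 2414 = 2 × 17 × 71
By Fermat: n is sum of two squares iff every prime p ≡ 3 (mod 4) appears to even power.
Prime(s) ≡ 3 (mod 4) with odd exponent: [(71, 1)]
Therefore 2414 cannot be expressed as a² + b².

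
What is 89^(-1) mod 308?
45

gcd(89, 308) = 1, so the inverse exists.
Extended Euclidean algorithm on (308, 89):
308 = 3 × 89 + 41  ⟹  41 = (1)·308 + (-3)·89
89 = 2 × 41 + 7  ⟹  7 = (-2)·308 + (7)·89
41 = 5 × 7 + 6  ⟹  6 = (11)·308 + (-38)·89
7 = 1 × 6 + 1  ⟹  1 = (-13)·308 + (45)·89
So (45)·89 ≡ 1 (mod 308), i.e. 89^(-1) ≡ 45 (mod 308).
Check: 89 × 45 = 4005 ≡ 1 (mod 308)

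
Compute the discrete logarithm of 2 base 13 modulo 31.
24

Baby-step giant-step with step n = ⌈√31⌉ = 6.
Baby steps 13^j mod 31 (j:value) for j=0..5: 0:1, 1:13, 2:14, 3:27, 4:10, 5:6.
Giant-step multiplier: 13^(-6) ≡ 13^(30-6) = 13^24 ≡ 2 (mod 31).
Giant steps γ_i = 2·2^i mod 31: γ_0=2, γ_1=4, γ_2=8, γ_3=16, γ_4=1 (in table at j=0).
x = i·n + j = 4·6 + 0 = 24.
Check: 13^24 ≡ 2 (mod 31).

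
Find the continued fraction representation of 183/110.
[1; 1, 1, 1, 36]

Euclidean algorithm steps:
183 = 1 × 110 + 73
110 = 1 × 73 + 37
73 = 1 × 37 + 36
37 = 1 × 36 + 1
36 = 36 × 1 + 0
Continued fraction: [1; 1, 1, 1, 36]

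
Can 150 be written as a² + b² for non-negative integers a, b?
Not possible

Factorization: 150 = 2 × 3 × 5^2
By Fermat: n is sum of two squares iff every prime p ≡ 3 (mod 4) appears to even power.
Prime(s) ≡ 3 (mod 4) with odd exponent: [(3, 1)]
Therefore 150 cannot be expressed as a² + b².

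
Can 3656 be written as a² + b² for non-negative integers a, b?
34² + 50² (a=34, b=50)

Factorization: 3656 = 2^3 × 457
By Fermat: n is sum of two squares iff every prime p ≡ 3 (mod 4) appears to even power.
All primes ≡ 3 (mod 4) appear to even power.
Search a = 0, 1, 2, … for 3656 - a² a perfect square: first hit at a = 34: 3656 - 1156 = 2500 = 50².
3656 = 34² + 50² = 1156 + 2500 ✓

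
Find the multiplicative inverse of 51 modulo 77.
74

gcd(51, 77) = 1, so the inverse exists.
Extended Euclidean algorithm on (77, 51):
77 = 1 × 51 + 26  ⟹  26 = (1)·77 + (-1)·51
51 = 1 × 26 + 25  ⟹  25 = (-1)·77 + (2)·51
26 = 1 × 25 + 1  ⟹  1 = (2)·77 + (-3)·51
So (-3)·51 ≡ 1 (mod 77), i.e. 51^(-1) ≡ -3 ≡ 74 (mod 77).
Check: 51 × 74 = 3774 ≡ 1 (mod 77)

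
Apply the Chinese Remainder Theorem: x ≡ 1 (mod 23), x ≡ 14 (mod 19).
185

Using Chinese Remainder Theorem:
M = 23 × 19 = 437
M1 = 19, M2 = 23
y1 = 19^(-1) mod 23 = 17
y2 = 23^(-1) mod 19 = 5
x = (1×19×17 + 14×23×5) mod 437 = 185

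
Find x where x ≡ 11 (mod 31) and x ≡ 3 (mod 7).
73

Using Chinese Remainder Theorem:
M = 31 × 7 = 217
M1 = 7, M2 = 31
y1 = 7^(-1) mod 31 = 9
y2 = 31^(-1) mod 7 = 5
x = (11×7×9 + 3×31×5) mod 217 = 73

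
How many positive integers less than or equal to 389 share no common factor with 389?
388

389 = 389
φ(n) = n × ∏(1 - 1/p) for each prime p dividing n
φ(389) = 389 × (1 - 1/389) = 388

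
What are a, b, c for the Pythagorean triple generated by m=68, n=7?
(4575, 952, 4673)

Euclid's formula: a = m² - n², b = 2mn, c = m² + n²
m = 68, n = 7
a = 68² - 7² = 4624 - 49 = 4575
b = 2 × 68 × 7 = 952
c = 68² + 7² = 4624 + 49 = 4673
Verification: 4575² + 952² = 20930625 + 906304 = 21836929 = 4673² ✓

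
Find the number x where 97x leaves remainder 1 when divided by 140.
13

gcd(97, 140) = 1, so the inverse exists.
Extended Euclidean algorithm on (140, 97):
140 = 1 × 97 + 43  ⟹  43 = (1)·140 + (-1)·97
97 = 2 × 43 + 11  ⟹  11 = (-2)·140 + (3)·97
43 = 3 × 11 + 10  ⟹  10 = (7)·140 + (-10)·97
11 = 1 × 10 + 1  ⟹  1 = (-9)·140 + (13)·97
So (13)·97 ≡ 1 (mod 140), i.e. 97^(-1) ≡ 13 (mod 140).
Check: 97 × 13 = 1261 ≡ 1 (mod 140)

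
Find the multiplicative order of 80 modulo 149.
37

149 is prime, so ord(80) divides φ(149) = 148.
Divisors of 148: 1, 2, 4, 37, 74, 148.
Repeated squaring: 80^1 ≡ 80, 80^2 ≡ 142, 80^4 ≡ 49, 80^8 ≡ 17, 80^16 ≡ 140, 80^32 ≡ 81, 80^64 ≡ 5, 80^128 ≡ 25 (mod 149).
Test 80^d mod 149 for each divisor d in increasing order:
80^1 ≡ 80
80^2 ≡ 142
80^4 ≡ 49
80^37 = 80^32·80^4·80^1 ≡ 1  ← first divisor giving 1
The order is 37.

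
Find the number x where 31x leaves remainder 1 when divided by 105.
61

gcd(31, 105) = 1, so the inverse exists.
Extended Euclidean algorithm on (105, 31):
105 = 3 × 31 + 12  ⟹  12 = (1)·105 + (-3)·31
31 = 2 × 12 + 7  ⟹  7 = (-2)·105 + (7)·31
12 = 1 × 7 + 5  ⟹  5 = (3)·105 + (-10)·31
7 = 1 × 5 + 2  ⟹  2 = (-5)·105 + (17)·31
5 = 2 × 2 + 1  ⟹  1 = (13)·105 + (-44)·31
So (-44)·31 ≡ 1 (mod 105), i.e. 31^(-1) ≡ -44 ≡ 61 (mod 105).
Check: 31 × 61 = 1891 ≡ 1 (mod 105)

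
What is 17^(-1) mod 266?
47

gcd(17, 266) = 1, so the inverse exists.
Extended Euclidean algorithm on (266, 17):
266 = 15 × 17 + 11  ⟹  11 = (1)·266 + (-15)·17
17 = 1 × 11 + 6  ⟹  6 = (-1)·266 + (16)·17
11 = 1 × 6 + 5  ⟹  5 = (2)·266 + (-31)·17
6 = 1 × 5 + 1  ⟹  1 = (-3)·266 + (47)·17
So (47)·17 ≡ 1 (mod 266), i.e. 17^(-1) ≡ 47 (mod 266).
Check: 17 × 47 = 799 ≡ 1 (mod 266)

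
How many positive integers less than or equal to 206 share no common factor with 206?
102

206 = 2 × 103
φ(n) = n × ∏(1 - 1/p) for each prime p dividing n
φ(206) = 206 × (1 - 1/2) × (1 - 1/103) = 102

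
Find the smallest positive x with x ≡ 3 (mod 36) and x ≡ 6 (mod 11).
39

Using Chinese Remainder Theorem:
M = 36 × 11 = 396
M1 = 11, M2 = 36
y1 = 11^(-1) mod 36 = 23
y2 = 36^(-1) mod 11 = 4
x = (3×11×23 + 6×36×4) mod 396 = 39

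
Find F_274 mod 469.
1

Matrix identity: Q^n = [[F_(n+1), F_n], [F_n, F_(n-1)]] with Q = [[1,1],[1,0]].
n = 274 = 100010010₂. Square-and-multiply, entries mod 469:
Q^1 = [[1,1],[1,0]]
Q^2 = (Q^1)² = [[2,1],[1,1]]
Q^4 = (Q^2)² = [[5,3],[3,2]]
Q^8 = (Q^4)² = [[34,21],[21,13]]
Q^17 = (Q^8)²·Q = [[239,190],[190,49]]
Q^34 = (Q^17)² = [[359,316],[316,43]]
Q^68 = (Q^34)² = [[334,402],[402,401]]
Q^137 = (Q^68)²·Q = [[202,202],[202,0]]
Q^274 = (Q^137)² = [[2,1],[1,1]]
F_274 mod 469 = Q^274[0][1] = 1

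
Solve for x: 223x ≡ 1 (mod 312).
7

gcd(223, 312) = 1, so the inverse exists.
Extended Euclidean algorithm on (312, 223):
312 = 1 × 223 + 89  ⟹  89 = (1)·312 + (-1)·223
223 = 2 × 89 + 45  ⟹  45 = (-2)·312 + (3)·223
89 = 1 × 45 + 44  ⟹  44 = (3)·312 + (-4)·223
45 = 1 × 44 + 1  ⟹  1 = (-5)·312 + (7)·223
So (7)·223 ≡ 1 (mod 312), i.e. 223^(-1) ≡ 7 (mod 312).
Check: 223 × 7 = 1561 ≡ 1 (mod 312)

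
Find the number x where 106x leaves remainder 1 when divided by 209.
140

gcd(106, 209) = 1, so the inverse exists.
Extended Euclidean algorithm on (209, 106):
209 = 1 × 106 + 103  ⟹  103 = (1)·209 + (-1)·106
106 = 1 × 103 + 3  ⟹  3 = (-1)·209 + (2)·106
103 = 34 × 3 + 1  ⟹  1 = (35)·209 + (-69)·106
So (-69)·106 ≡ 1 (mod 209), i.e. 106^(-1) ≡ -69 ≡ 140 (mod 209).
Check: 106 × 140 = 14840 ≡ 1 (mod 209)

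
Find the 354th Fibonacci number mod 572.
36

Matrix identity: Q^n = [[F_(n+1), F_n], [F_n, F_(n-1)]] with Q = [[1,1],[1,0]].
n = 354 = 101100010₂. Square-and-multiply, entries mod 572:
Q^1 = [[1,1],[1,0]]
Q^2 = (Q^1)² = [[2,1],[1,1]]
Q^5 = (Q^2)²·Q = [[8,5],[5,3]]
Q^11 = (Q^5)²·Q = [[144,89],[89,55]]
Q^22 = (Q^11)² = [[57,551],[551,78]]
Q^44 = (Q^22)² = [[258,25],[25,233]]
Q^88 = (Q^44)² = [[265,263],[263,2]]
Q^177 = (Q^88)²·Q = [[263,398],[398,437]]
Q^354 = (Q^177)² = [[489,36],[36,453]]
F_354 mod 572 = Q^354[0][1] = 36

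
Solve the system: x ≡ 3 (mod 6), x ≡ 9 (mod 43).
9

Using Chinese Remainder Theorem:
M = 6 × 43 = 258
M1 = 43, M2 = 6
y1 = 43^(-1) mod 6 = 1
y2 = 6^(-1) mod 43 = 36
x = (3×43×1 + 9×6×36) mod 258 = 9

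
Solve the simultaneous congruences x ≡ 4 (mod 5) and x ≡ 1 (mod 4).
9

Using Chinese Remainder Theorem:
M = 5 × 4 = 20
M1 = 4, M2 = 5
y1 = 4^(-1) mod 5 = 4
y2 = 5^(-1) mod 4 = 1
x = (4×4×4 + 1×5×1) mod 20 = 9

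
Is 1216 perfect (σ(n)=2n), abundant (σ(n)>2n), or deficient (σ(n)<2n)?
abundant

Proper divisors of 1216: sum = 1 + 2 + 4 + 8 + 16 + 19 + 32 + 38 + 64 + 76 + 152 + 304 + 608 = 1324
Since 1324 > 1216, 1216 is abundant.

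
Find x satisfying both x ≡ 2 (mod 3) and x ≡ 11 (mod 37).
11

Using Chinese Remainder Theorem:
M = 3 × 37 = 111
M1 = 37, M2 = 3
y1 = 37^(-1) mod 3 = 1
y2 = 3^(-1) mod 37 = 25
x = (2×37×1 + 11×3×25) mod 111 = 11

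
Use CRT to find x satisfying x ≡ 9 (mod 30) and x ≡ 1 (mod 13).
339

Using Chinese Remainder Theorem:
M = 30 × 13 = 390
M1 = 13, M2 = 30
y1 = 13^(-1) mod 30 = 7
y2 = 30^(-1) mod 13 = 10
x = (9×13×7 + 1×30×10) mod 390 = 339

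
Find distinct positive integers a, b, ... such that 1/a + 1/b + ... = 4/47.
1/12 + 1/564

Greedy algorithm:
4/47: ceiling(47/4) = 12, use 1/12
1/564: ceiling(564/1) = 564, use 1/564
Result: 4/47 = 1/12 + 1/564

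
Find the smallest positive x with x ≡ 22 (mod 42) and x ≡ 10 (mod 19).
694

Using Chinese Remainder Theorem:
M = 42 × 19 = 798
M1 = 19, M2 = 42
y1 = 19^(-1) mod 42 = 31
y2 = 42^(-1) mod 19 = 5
x = (22×19×31 + 10×42×5) mod 798 = 694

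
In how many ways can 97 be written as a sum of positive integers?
133230930

p(n) counts ways to write n as a sum of positive integers (order ignored).
Euler's pentagonal recurrence: p(k) = p(k-1) + p(k-2) - p(k-5) - p(k-7) + p(k-12) + p(k-15) - ... (offsets j(3j∓1)/2, signs ++--, p(0)=1, p(<0)=0).
DP table for k = 0..96: p(0)=1, p(1)=1, p(2)=2, p(3)=3, p(4)=5, p(5)=7, p(6)=11, p(7)=15, p(8)=22, p(9)=30, p(10)=42, p(11)=56, p(12)=77, p(13)=101, p(14)=135, p(15)=176, p(16)=231, p(17)=297, p(18)=385, p(19)=490, p(20)=627, p(21)=792, p(22)=1002, p(23)=1255, p(24)=1575, p(25)=1958, p(26)=2436, p(27)=3010, p(28)=3718, p(29)=4565, p(30)=5604, p(31)=6842, p(32)=8349, p(33)=10143, p(34)=12310, p(35)=14883, p(36)=17977, p(37)=21637, p(38)=26015, p(39)=31185, p(40)=37338, p(41)=44583, p(42)=53174, p(43)=63261, p(44)=75175, p(45)=89134, p(46)=105558, p(47)=124754, p(48)=147273, p(49)=173525, p(50)=204226, p(51)=239943, p(52)=281589, p(53)=329931, p(54)=386155, p(55)=451276, p(56)=526823, p(57)=614154, p(58)=715220, p(59)=831820, p(60)=966467, p(61)=1121505, p(62)=1300156, p(63)=1505499, p(64)=1741630, p(65)=2012558, p(66)=2323520, p(67)=2679689, p(68)=3087735, p(69)=3554345, p(70)=4087968, p(71)=4697205, p(72)=5392783, p(73)=6185689, p(74)=7089500, p(75)=8118264, p(76)=9289091, p(77)=10619863, p(78)=12132164, p(79)=13848650, p(80)=15796476, p(81)=18004327, p(82)=20506255, p(83)=23338469, p(84)=26543660, p(85)=30167357, p(86)=34262962, p(87)=38887673, p(88)=44108109, p(89)=49995925, p(90)=56634173, p(91)=64112359, p(92)=72533807, p(93)=82010177, p(94)=92669720, p(95)=104651419, p(96)=118114304.
Final step: p(97) = p(96) + p(95) - p(92) - p(90) + p(85) + p(82) - p(75) - p(71) + p(62) + p(57) - p(46) - p(40) + p(27) + p(20) - p(5)
= 118114304 + 104651419 - 72533807 - 56634173 + 30167357 + 20506255 - 8118264 - 4697205 + 1300156 + 614154 - 105558 - 37338 + 3010 + 627 - 7
= 133230930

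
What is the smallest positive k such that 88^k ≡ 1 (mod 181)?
36

181 is prime, so ord(88) divides φ(181) = 180.
Divisors of 180: 1, 2, 3, 4, 5, 6, 9, 10, 12, 15, 18, 20, 30, 36, 45, 60, 90, 180.
Repeated squaring: 88^1 ≡ 88, 88^2 ≡ 142, 88^4 ≡ 73, 88^8 ≡ 80, 88^16 ≡ 65, 88^32 ≡ 62, 88^64 ≡ 43, 88^128 ≡ 39 (mod 181).
Test 88^d mod 181 for each divisor d in increasing order:
88^1 ≡ 88
88^2 ≡ 142
88^3 = 88^2·88^1 ≡ 7
88^4 ≡ 73
88^5 = 88^4·88^1 ≡ 89
88^6 = 88^4·88^2 ≡ 49
88^9 = 88^8·88^1 ≡ 162
88^10 = 88^8·88^2 ≡ 138
88^12 = 88^8·88^4 ≡ 48
88^15 = 88^8·88^4·88^2·88^1 ≡ 155
88^18 = 88^16·88^2 ≡ 180
88^20 = 88^16·88^4 ≡ 39
88^30 = 88^16·88^8·88^4·88^2 ≡ 133
88^36 = 88^32·88^4 ≡ 1  ← first divisor giving 1
The order is 36.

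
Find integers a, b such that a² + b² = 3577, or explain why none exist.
21² + 56² (a=21, b=56)

Factorization: 3577 = 7^2 × 73
By Fermat: n is sum of two squares iff every prime p ≡ 3 (mod 4) appears to even power.
All primes ≡ 3 (mod 4) appear to even power.
Search a = 0, 1, 2, … for 3577 - a² a perfect square: first hit at a = 21: 3577 - 441 = 3136 = 56².
3577 = 21² + 56² = 441 + 3136 ✓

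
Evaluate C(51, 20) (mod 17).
0

Using Lucas' theorem:
Write n=51 and k=20 in base 17:
n in base 17: [3, 0]
k in base 17: [1, 3]
C(51,20) mod 17 = ∏ C(n_i, k_i) mod 17
Digit binomials (mod 17): C(3,1) = 3; C(0,3) = 0 (k_i > n_i)
Product: 3 × 0 = 0 ≡ 0 (mod 17)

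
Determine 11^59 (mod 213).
47

Repeated squaring. Binary of 59 = 111011.
11^1 ≡ 11 (mod 213); 11^2 ≡ 121 (mod 213); 11^4 ≡ 157 (mod 213); 11^8 ≡ 154 (mod 213); 11^16 ≡ 73 (mod 213); 11^32 ≡ 4 (mod 213)
11^59 = 11^1 × 11^2 × 11^8 × 11^16 × 11^32 ≡ 47 (mod 213)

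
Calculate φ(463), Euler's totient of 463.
462

463 = 463
φ(n) = n × ∏(1 - 1/p) for each prime p dividing n
φ(463) = 463 × (1 - 1/463) = 462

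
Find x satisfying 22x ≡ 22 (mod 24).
x ≡ 1 (mod 12)

gcd(22, 24) = 2, which divides 22, so solutions exist.
Divide through by 2: 11x ≡ 11 (mod 12).
Find 11^(-1) mod 12 by the extended Euclidean algorithm:
12 = 1 × 11 + 1  ⟹  1 = (1)·12 + (-1)·11
So (-1)·11 ≡ 1 (mod 12), i.e. 11^(-1) ≡ -1 ≡ 11 (mod 12).
x ≡ 11 × 11 = 121 ≡ 1 (mod 12).
Check: 22 × 1 = 22 ≡ 22 (mod 24).
x ≡ 1 (mod 12), giving 2 solutions mod 24.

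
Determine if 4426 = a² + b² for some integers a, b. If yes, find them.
45² + 49² (a=45, b=49)

Factorization: 4426 = 2 × 2213
By Fermat: n is sum of two squares iff every prime p ≡ 3 (mod 4) appears to even power.
All primes ≡ 3 (mod 4) appear to even power.
Search a = 0, 1, 2, … for 4426 - a² a perfect square: first hit at a = 45: 4426 - 2025 = 2401 = 49².
4426 = 45² + 49² = 2025 + 2401 ✓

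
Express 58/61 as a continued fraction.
[0; 1, 19, 3]

Euclidean algorithm steps:
58 = 0 × 61 + 58
61 = 1 × 58 + 3
58 = 19 × 3 + 1
3 = 3 × 1 + 0
Continued fraction: [0; 1, 19, 3]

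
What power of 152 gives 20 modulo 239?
230

Baby-step giant-step with step n = ⌈√239⌉ = 16.
Baby steps 152^j mod 239 (j:value) for j=0..15: 0:1, 1:152, 2:160, 3:181, 4:27, 5:41, 6:18, 7:107, 8:12, 9:151, 10:8, 11:21, 12:85, 13:14, 14:216, 15:89.
Giant-step multiplier: 152^(-16) ≡ 152^(238-16) = 152^222 ≡ 161 (mod 239).
Giant steps γ_i = 20·161^i mod 239: γ_0=20, γ_1=113, γ_2=29, γ_3=128, γ_4=54, γ_5=90, γ_6=150, γ_7=11, γ_8=98, γ_9=4, γ_10=166, γ_11=197, γ_12=169, γ_13=202, γ_14=18 (in table at j=6).
x = i·n + j = 14·16 + 6 = 230.
Check: 152^230 ≡ 20 (mod 239).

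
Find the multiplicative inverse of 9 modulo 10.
9

gcd(9, 10) = 1, so the inverse exists.
Extended Euclidean algorithm on (10, 9):
10 = 1 × 9 + 1  ⟹  1 = (1)·10 + (-1)·9
So (-1)·9 ≡ 1 (mod 10), i.e. 9^(-1) ≡ -1 ≡ 9 (mod 10).
Check: 9 × 9 = 81 ≡ 1 (mod 10)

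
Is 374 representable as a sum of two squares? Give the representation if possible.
Not possible

Factorization: 374 = 2 × 11 × 17
By Fermat: n is sum of two squares iff every prime p ≡ 3 (mod 4) appears to even power.
Prime(s) ≡ 3 (mod 4) with odd exponent: [(11, 1)]
Therefore 374 cannot be expressed as a² + b².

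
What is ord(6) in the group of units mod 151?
150

151 is prime, so ord(6) divides φ(151) = 150.
Divisors of 150: 1, 2, 3, 5, 6, 10, 15, 25, 30, 50, 75, 150.
Repeated squaring: 6^1 ≡ 6, 6^2 ≡ 36, 6^4 ≡ 88, 6^8 ≡ 43, 6^16 ≡ 37, 6^32 ≡ 10, 6^64 ≡ 100, 6^128 ≡ 34 (mod 151).
Test 6^d mod 151 for each divisor d in increasing order:
6^1 ≡ 6
6^2 ≡ 36
6^3 = 6^2·6^1 ≡ 65
6^5 = 6^4·6^1 ≡ 75
6^6 = 6^4·6^2 ≡ 148
6^10 = 6^8·6^2 ≡ 38
6^15 = 6^8·6^4·6^2·6^1 ≡ 132
6^25 = 6^16·6^8·6^1 ≡ 33
6^30 = 6^16·6^8·6^4·6^2 ≡ 59
6^50 = 6^32·6^16·6^2 ≡ 32
6^75 = 6^64·6^8·6^2·6^1 ≡ 150
6^150 = 6^128·6^16·6^4·6^2 ≡ 1  ← first divisor giving 1
The order is 150.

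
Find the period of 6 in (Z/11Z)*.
10

11 is prime, so ord(6) divides φ(11) = 10.
Divisors of 10: 1, 2, 5, 10.
Repeated squaring: 6^1 ≡ 6, 6^2 ≡ 3, 6^4 ≡ 9, 6^8 ≡ 4 (mod 11).
Test 6^d mod 11 for each divisor d in increasing order:
6^1 ≡ 6
6^2 ≡ 3
6^5 = 6^4·6^1 ≡ 10
6^10 = 6^8·6^2 ≡ 1  ← first divisor giving 1
The order is 10.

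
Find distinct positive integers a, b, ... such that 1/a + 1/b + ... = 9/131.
1/15 + 1/492 + 1/322260

Greedy algorithm:
9/131: ceiling(131/9) = 15, use 1/15
4/1965: ceiling(1965/4) = 492, use 1/492
1/322260: ceiling(322260/1) = 322260, use 1/322260
Result: 9/131 = 1/15 + 1/492 + 1/322260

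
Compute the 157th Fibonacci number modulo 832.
713

Matrix identity: Q^n = [[F_(n+1), F_n], [F_n, F_(n-1)]] with Q = [[1,1],[1,0]].
n = 157 = 10011101₂. Square-and-multiply, entries mod 832:
Q^1 = [[1,1],[1,0]]
Q^2 = (Q^1)² = [[2,1],[1,1]]
Q^4 = (Q^2)² = [[5,3],[3,2]]
Q^9 = (Q^4)²·Q = [[55,34],[34,21]]
Q^19 = (Q^9)²·Q = [[109,21],[21,88]]
Q^39 = (Q^19)²·Q = [[651,674],[674,809]]
Q^78 = (Q^39)² = [[317,616],[616,533]]
Q^157 = (Q^78)²·Q = [[153,713],[713,272]]
F_157 mod 832 = Q^157[0][1] = 713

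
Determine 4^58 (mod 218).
38

Repeated squaring. Binary of 58 = 111010.
4^1 ≡ 4 (mod 218); 4^2 ≡ 16 (mod 218); 4^4 ≡ 38 (mod 218); 4^8 ≡ 136 (mod 218); 4^16 ≡ 184 (mod 218); 4^32 ≡ 66 (mod 218)
4^58 = 4^2 × 4^8 × 4^16 × 4^32 ≡ 38 (mod 218)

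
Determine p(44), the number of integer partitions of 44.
75175

p(n) counts ways to write n as a sum of positive integers (order ignored).
Euler's pentagonal recurrence: p(k) = p(k-1) + p(k-2) - p(k-5) - p(k-7) + p(k-12) + p(k-15) - ... (offsets j(3j∓1)/2, signs ++--, p(0)=1, p(<0)=0).
DP table for k = 0..43: p(0)=1, p(1)=1, p(2)=2, p(3)=3, p(4)=5, p(5)=7, p(6)=11, p(7)=15, p(8)=22, p(9)=30, p(10)=42, p(11)=56, p(12)=77, p(13)=101, p(14)=135, p(15)=176, p(16)=231, p(17)=297, p(18)=385, p(19)=490, p(20)=627, p(21)=792, p(22)=1002, p(23)=1255, p(24)=1575, p(25)=1958, p(26)=2436, p(27)=3010, p(28)=3718, p(29)=4565, p(30)=5604, p(31)=6842, p(32)=8349, p(33)=10143, p(34)=12310, p(35)=14883, p(36)=17977, p(37)=21637, p(38)=26015, p(39)=31185, p(40)=37338, p(41)=44583, p(42)=53174, p(43)=63261.
Final step: p(44) = p(43) + p(42) - p(39) - p(37) + p(32) + p(29) - p(22) - p(18) + p(9) + p(4)
= 63261 + 53174 - 31185 - 21637 + 8349 + 4565 - 1002 - 385 + 30 + 5
= 75175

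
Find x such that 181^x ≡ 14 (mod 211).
70

Baby-step giant-step with step n = ⌈√211⌉ = 15.
Baby steps 181^j mod 211 (j:value) for j=0..14: 0:1, 1:181, 2:56, 3:8, 4:182, 5:26, 6:64, 7:190, 8:208, 9:90, 10:43, 11:187, 12:87, 13:133, 14:19.
Giant-step multiplier: 181^(-15) ≡ 181^(210-15) = 181^195 ≡ 67 (mod 211).
Giant steps γ_i = 14·67^i mod 211: γ_0=14, γ_1=94, γ_2=179, γ_3=177, γ_4=43 (in table at j=10).
x = i·n + j = 4·15 + 10 = 70.
Check: 181^70 ≡ 14 (mod 211).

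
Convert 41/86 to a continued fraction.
[0; 2, 10, 4]

Euclidean algorithm steps:
41 = 0 × 86 + 41
86 = 2 × 41 + 4
41 = 10 × 4 + 1
4 = 4 × 1 + 0
Continued fraction: [0; 2, 10, 4]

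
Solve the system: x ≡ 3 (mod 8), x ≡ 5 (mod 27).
59

Using Chinese Remainder Theorem:
M = 8 × 27 = 216
M1 = 27, M2 = 8
y1 = 27^(-1) mod 8 = 3
y2 = 8^(-1) mod 27 = 17
x = (3×27×3 + 5×8×17) mod 216 = 59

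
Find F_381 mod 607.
115

Matrix identity: Q^n = [[F_(n+1), F_n], [F_n, F_(n-1)]] with Q = [[1,1],[1,0]].
n = 381 = 101111101₂. Square-and-multiply, entries mod 607:
Q^1 = [[1,1],[1,0]]
Q^2 = (Q^1)² = [[2,1],[1,1]]
Q^5 = (Q^2)²·Q = [[8,5],[5,3]]
Q^11 = (Q^5)²·Q = [[144,89],[89,55]]
Q^23 = (Q^11)²·Q = [[236,128],[128,108]]
Q^47 = (Q^23)²·Q = [[175,454],[454,328]]
Q^95 = (Q^47)²·Q = [[141,11],[11,130]]
Q^190 = (Q^95)² = [[578,553],[553,25]]
Q^381 = (Q^190)²·Q = [[331,115],[115,216]]
F_381 mod 607 = Q^381[0][1] = 115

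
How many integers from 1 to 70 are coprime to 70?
24

70 = 2 × 5 × 7
φ(n) = n × ∏(1 - 1/p) for each prime p dividing n
φ(70) = 70 × (1 - 1/2) × (1 - 1/5) × (1 - 1/7) = 24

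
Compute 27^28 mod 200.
81

Repeated squaring. Binary of 28 = 11100.
27^1 ≡ 27 (mod 200); 27^2 ≡ 129 (mod 200); 27^4 ≡ 41 (mod 200); 27^8 ≡ 81 (mod 200); 27^16 ≡ 161 (mod 200)
27^28 = 27^4 × 27^8 × 27^16 ≡ 81 (mod 200)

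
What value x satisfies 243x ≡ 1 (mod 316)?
303

gcd(243, 316) = 1, so the inverse exists.
Extended Euclidean algorithm on (316, 243):
316 = 1 × 243 + 73  ⟹  73 = (1)·316 + (-1)·243
243 = 3 × 73 + 24  ⟹  24 = (-3)·316 + (4)·243
73 = 3 × 24 + 1  ⟹  1 = (10)·316 + (-13)·243
So (-13)·243 ≡ 1 (mod 316), i.e. 243^(-1) ≡ -13 ≡ 303 (mod 316).
Check: 243 × 303 = 73629 ≡ 1 (mod 316)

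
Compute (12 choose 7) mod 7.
1

Using Lucas' theorem:
Write n=12 and k=7 in base 7:
n in base 7: [1, 5]
k in base 7: [1, 0]
C(12,7) mod 7 = ∏ C(n_i, k_i) mod 7
Digit binomials (mod 7): C(1,1) = 1; C(5,0) = 1
Product: 1 × 1 = 1 ≡ 1 (mod 7)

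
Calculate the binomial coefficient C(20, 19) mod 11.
9

Using Lucas' theorem:
Write n=20 and k=19 in base 11:
n in base 11: [1, 9]
k in base 11: [1, 8]
C(20,19) mod 11 = ∏ C(n_i, k_i) mod 11
Digit binomials (mod 11): C(1,1) = 1; C(9,8) = 9
Product: 1 × 9 = 9 ≡ 9 (mod 11)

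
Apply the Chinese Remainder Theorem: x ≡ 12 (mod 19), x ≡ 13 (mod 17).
183

Using Chinese Remainder Theorem:
M = 19 × 17 = 323
M1 = 17, M2 = 19
y1 = 17^(-1) mod 19 = 9
y2 = 19^(-1) mod 17 = 9
x = (12×17×9 + 13×19×9) mod 323 = 183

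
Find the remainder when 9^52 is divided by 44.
37

Repeated squaring. Binary of 52 = 110100.
9^1 ≡ 9 (mod 44); 9^2 ≡ 37 (mod 44); 9^4 ≡ 5 (mod 44); 9^8 ≡ 25 (mod 44); 9^16 ≡ 9 (mod 44); 9^32 ≡ 37 (mod 44)
9^52 = 9^4 × 9^16 × 9^32 ≡ 37 (mod 44)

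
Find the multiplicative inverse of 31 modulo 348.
247

gcd(31, 348) = 1, so the inverse exists.
Extended Euclidean algorithm on (348, 31):
348 = 11 × 31 + 7  ⟹  7 = (1)·348 + (-11)·31
31 = 4 × 7 + 3  ⟹  3 = (-4)·348 + (45)·31
7 = 2 × 3 + 1  ⟹  1 = (9)·348 + (-101)·31
So (-101)·31 ≡ 1 (mod 348), i.e. 31^(-1) ≡ -101 ≡ 247 (mod 348).
Check: 31 × 247 = 7657 ≡ 1 (mod 348)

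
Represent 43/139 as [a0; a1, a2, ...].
[0; 3, 4, 3, 3]

Euclidean algorithm steps:
43 = 0 × 139 + 43
139 = 3 × 43 + 10
43 = 4 × 10 + 3
10 = 3 × 3 + 1
3 = 3 × 1 + 0
Continued fraction: [0; 3, 4, 3, 3]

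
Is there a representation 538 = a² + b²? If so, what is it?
3² + 23² (a=3, b=23)

Factorization: 538 = 2 × 269
By Fermat: n is sum of two squares iff every prime p ≡ 3 (mod 4) appears to even power.
All primes ≡ 3 (mod 4) appear to even power.
Search a = 0, 1, 2, … for 538 - a² a perfect square: first hit at a = 3: 538 - 9 = 529 = 23².
538 = 3² + 23² = 9 + 529 ✓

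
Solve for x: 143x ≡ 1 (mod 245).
12

gcd(143, 245) = 1, so the inverse exists.
Extended Euclidean algorithm on (245, 143):
245 = 1 × 143 + 102  ⟹  102 = (1)·245 + (-1)·143
143 = 1 × 102 + 41  ⟹  41 = (-1)·245 + (2)·143
102 = 2 × 41 + 20  ⟹  20 = (3)·245 + (-5)·143
41 = 2 × 20 + 1  ⟹  1 = (-7)·245 + (12)·143
So (12)·143 ≡ 1 (mod 245), i.e. 143^(-1) ≡ 12 (mod 245).
Check: 143 × 12 = 1716 ≡ 1 (mod 245)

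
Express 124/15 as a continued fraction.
[8; 3, 1, 3]

Euclidean algorithm steps:
124 = 8 × 15 + 4
15 = 3 × 4 + 3
4 = 1 × 3 + 1
3 = 3 × 1 + 0
Continued fraction: [8; 3, 1, 3]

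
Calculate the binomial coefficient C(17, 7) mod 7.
2

Using Lucas' theorem:
Write n=17 and k=7 in base 7:
n in base 7: [2, 3]
k in base 7: [1, 0]
C(17,7) mod 7 = ∏ C(n_i, k_i) mod 7
Digit binomials (mod 7): C(2,1) = 2; C(3,0) = 1
Product: 2 × 1 = 2 ≡ 2 (mod 7)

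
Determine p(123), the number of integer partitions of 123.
2552338241

p(n) counts ways to write n as a sum of positive integers (order ignored).
Euler's pentagonal recurrence: p(k) = p(k-1) + p(k-2) - p(k-5) - p(k-7) + p(k-12) + p(k-15) - ... (offsets j(3j∓1)/2, signs ++--, p(0)=1, p(<0)=0).
DP table for k = 0..122: p(0)=1, p(1)=1, p(2)=2, p(3)=3, p(4)=5, p(5)=7, p(6)=11, p(7)=15, p(8)=22, p(9)=30, p(10)=42, p(11)=56, p(12)=77, p(13)=101, p(14)=135, p(15)=176, p(16)=231, p(17)=297, p(18)=385, p(19)=490, p(20)=627, p(21)=792, p(22)=1002, p(23)=1255, p(24)=1575, p(25)=1958, p(26)=2436, p(27)=3010, p(28)=3718, p(29)=4565, p(30)=5604, p(31)=6842, p(32)=8349, p(33)=10143, p(34)=12310, p(35)=14883, p(36)=17977, p(37)=21637, p(38)=26015, p(39)=31185, p(40)=37338, p(41)=44583, p(42)=53174, p(43)=63261, p(44)=75175, p(45)=89134, p(46)=105558, p(47)=124754, p(48)=147273, p(49)=173525, p(50)=204226, p(51)=239943, p(52)=281589, p(53)=329931, p(54)=386155, p(55)=451276, p(56)=526823, p(57)=614154, p(58)=715220, p(59)=831820, p(60)=966467, p(61)=1121505, p(62)=1300156, p(63)=1505499, p(64)=1741630, p(65)=2012558, p(66)=2323520, p(67)=2679689, p(68)=3087735, p(69)=3554345, p(70)=4087968, p(71)=4697205, p(72)=5392783, p(73)=6185689, p(74)=7089500, p(75)=8118264, p(76)=9289091, p(77)=10619863, p(78)=12132164, p(79)=13848650, p(80)=15796476, p(81)=18004327, p(82)=20506255, p(83)=23338469, p(84)=26543660, p(85)=30167357, p(86)=34262962, p(87)=38887673, p(88)=44108109, p(89)=49995925, p(90)=56634173, p(91)=64112359, p(92)=72533807, p(93)=82010177, p(94)=92669720, p(95)=104651419, p(96)=118114304, p(97)=133230930, p(98)=150198136, p(99)=169229875, p(100)=190569292, p(101)=214481126, p(102)=241265379, p(103)=271248950, p(104)=304801365, p(105)=342325709, p(106)=384276336, p(107)=431149389, p(108)=483502844, p(109)=541946240, p(110)=607163746, p(111)=679903203, p(112)=761002156, p(113)=851376628, p(114)=952050665, p(115)=1064144451, p(116)=1188908248, p(117)=1327710076, p(118)=1482074143, p(119)=1653668665, p(120)=1844349560, p(121)=2056148051, p(122)=2291320912.
Final step: p(123) = p(122) + p(121) - p(118) - p(116) + p(111) + p(108) - p(101) - p(97) + p(88) + p(83) - p(72) - p(66) + p(53) + p(46) - p(31) - p(23) + p(6)
= 2291320912 + 2056148051 - 1482074143 - 1188908248 + 679903203 + 483502844 - 214481126 - 133230930 + 44108109 + 23338469 - 5392783 - 2323520 + 329931 + 105558 - 6842 - 1255 + 11
= 2552338241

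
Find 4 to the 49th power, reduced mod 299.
173

Repeated squaring. Binary of 49 = 110001.
4^1 ≡ 4 (mod 299); 4^2 ≡ 16 (mod 299); 4^4 ≡ 256 (mod 299); 4^8 ≡ 55 (mod 299); 4^16 ≡ 35 (mod 299); 4^32 ≡ 29 (mod 299)
4^49 = 4^1 × 4^16 × 4^32 ≡ 173 (mod 299)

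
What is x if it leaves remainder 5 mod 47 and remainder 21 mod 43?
193

Using Chinese Remainder Theorem:
M = 47 × 43 = 2021
M1 = 43, M2 = 47
y1 = 43^(-1) mod 47 = 35
y2 = 47^(-1) mod 43 = 11
x = (5×43×35 + 21×47×11) mod 2021 = 193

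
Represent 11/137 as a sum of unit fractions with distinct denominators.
1/13 + 1/297 + 1/528957

Greedy algorithm:
11/137: ceiling(137/11) = 13, use 1/13
6/1781: ceiling(1781/6) = 297, use 1/297
1/528957: ceiling(528957/1) = 528957, use 1/528957
Result: 11/137 = 1/13 + 1/297 + 1/528957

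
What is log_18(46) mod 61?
46

Baby-step giant-step with step n = ⌈√61⌉ = 8.
Baby steps 18^j mod 61 (j:value) for j=0..7: 0:1, 1:18, 2:19, 3:37, 4:56, 5:32, 6:27, 7:59.
Giant-step multiplier: 18^(-8) ≡ 18^(60-8) = 18^52 ≡ 22 (mod 61).
Giant steps γ_i = 46·22^i mod 61: γ_0=46, γ_1=36, γ_2=60, γ_3=39, γ_4=4, γ_5=27 (in table at j=6).
x = i·n + j = 5·8 + 6 = 46.
Check: 18^46 ≡ 46 (mod 61).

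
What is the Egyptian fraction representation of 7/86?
1/13 + 1/224 + 1/125216

Greedy algorithm:
7/86: ceiling(86/7) = 13, use 1/13
5/1118: ceiling(1118/5) = 224, use 1/224
1/125216: ceiling(125216/1) = 125216, use 1/125216
Result: 7/86 = 1/13 + 1/224 + 1/125216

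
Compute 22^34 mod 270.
94

Repeated squaring. Binary of 34 = 100010.
22^1 ≡ 22 (mod 270); 22^2 ≡ 214 (mod 270); 22^4 ≡ 166 (mod 270); 22^8 ≡ 16 (mod 270); 22^16 ≡ 256 (mod 270); 22^32 ≡ 196 (mod 270)
22^34 = 22^2 × 22^32 ≡ 94 (mod 270)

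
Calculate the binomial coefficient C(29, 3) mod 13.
1

Using Lucas' theorem:
Write n=29 and k=3 in base 13:
n in base 13: [2, 3]
k in base 13: [0, 3]
C(29,3) mod 13 = ∏ C(n_i, k_i) mod 13
Digit binomials (mod 13): C(2,0) = 1; C(3,3) = 1
Product: 1 × 1 = 1 ≡ 1 (mod 13)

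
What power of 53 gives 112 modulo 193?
48

Baby-step giant-step with step n = ⌈√193⌉ = 14.
Baby steps 53^j mod 193 (j:value) for j=0..13: 0:1, 1:53, 2:107, 3:74, 4:62, 5:5, 6:72, 7:149, 8:177, 9:117, 10:25, 11:167, 12:166, 13:113.
Giant-step multiplier: 53^(-14) ≡ 53^(192-14) = 53^178 ≡ 161 (mod 193).
Giant steps γ_i = 112·161^i mod 193: γ_0=112, γ_1=83, γ_2=46, γ_3=72 (in table at j=6).
x = i·n + j = 3·14 + 6 = 48.
Check: 53^48 ≡ 112 (mod 193).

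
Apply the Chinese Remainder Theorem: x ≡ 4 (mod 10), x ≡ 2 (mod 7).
44

Using Chinese Remainder Theorem:
M = 10 × 7 = 70
M1 = 7, M2 = 10
y1 = 7^(-1) mod 10 = 3
y2 = 10^(-1) mod 7 = 5
x = (4×7×3 + 2×10×5) mod 70 = 44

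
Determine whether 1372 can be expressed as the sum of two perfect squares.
Not possible

Factorization: 1372 = 2^2 × 7^3
By Fermat: n is sum of two squares iff every prime p ≡ 3 (mod 4) appears to even power.
Prime(s) ≡ 3 (mod 4) with odd exponent: [(7, 3)]
Therefore 1372 cannot be expressed as a² + b².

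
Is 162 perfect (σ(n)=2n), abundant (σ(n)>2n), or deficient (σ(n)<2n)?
abundant

Proper divisors of 162: sum = 1 + 2 + 3 + 6 + 9 + 18 + 27 + 54 + 81 = 201
Since 201 > 162, 162 is abundant.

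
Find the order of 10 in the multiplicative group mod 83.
41

83 is prime, so ord(10) divides φ(83) = 82.
Divisors of 82: 1, 2, 41, 82.
Repeated squaring: 10^1 ≡ 10, 10^2 ≡ 17, 10^4 ≡ 40, 10^8 ≡ 23, 10^16 ≡ 31, 10^32 ≡ 48, 10^64 ≡ 63 (mod 83).
Test 10^d mod 83 for each divisor d in increasing order:
10^1 ≡ 10
10^2 ≡ 17
10^41 = 10^32·10^8·10^1 ≡ 1  ← first divisor giving 1
The order is 41.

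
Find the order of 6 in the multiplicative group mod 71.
35

71 is prime, so ord(6) divides φ(71) = 70.
Divisors of 70: 1, 2, 5, 7, 10, 14, 35, 70.
Repeated squaring: 6^1 ≡ 6, 6^2 ≡ 36, 6^4 ≡ 18, 6^8 ≡ 40, 6^16 ≡ 38, 6^32 ≡ 24, 6^64 ≡ 8 (mod 71).
Test 6^d mod 71 for each divisor d in increasing order:
6^1 ≡ 6
6^2 ≡ 36
6^5 = 6^4·6^1 ≡ 37
6^7 = 6^4·6^2·6^1 ≡ 54
6^10 = 6^8·6^2 ≡ 20
6^14 = 6^8·6^4·6^2 ≡ 5
6^35 = 6^32·6^2·6^1 ≡ 1  ← first divisor giving 1
The order is 35.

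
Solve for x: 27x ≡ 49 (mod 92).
x ≡ 87 (mod 92)

gcd(27, 92) = 1, which divides 49, so solutions exist.
Find 27^(-1) mod 92 by the extended Euclidean algorithm:
92 = 3 × 27 + 11  ⟹  11 = (1)·92 + (-3)·27
27 = 2 × 11 + 5  ⟹  5 = (-2)·92 + (7)·27
11 = 2 × 5 + 1  ⟹  1 = (5)·92 + (-17)·27
So (-17)·27 ≡ 1 (mod 92), i.e. 27^(-1) ≡ -17 ≡ 75 (mod 92).
x ≡ 75 × 49 = 3675 ≡ 87 (mod 92).
Check: 27 × 87 = 2349 ≡ 49 (mod 92).
Unique solution: x ≡ 87 (mod 92)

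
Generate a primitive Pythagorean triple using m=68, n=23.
(4095, 3128, 5153)

Euclid's formula: a = m² - n², b = 2mn, c = m² + n²
m = 68, n = 23
a = 68² - 23² = 4624 - 529 = 4095
b = 2 × 68 × 23 = 3128
c = 68² + 23² = 4624 + 529 = 5153
Verification: 4095² + 3128² = 16769025 + 9784384 = 26553409 = 5153² ✓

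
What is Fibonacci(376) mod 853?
795

Matrix identity: Q^n = [[F_(n+1), F_n], [F_n, F_(n-1)]] with Q = [[1,1],[1,0]].
n = 376 = 101111000₂. Square-and-multiply, entries mod 853:
Q^1 = [[1,1],[1,0]]
Q^2 = (Q^1)² = [[2,1],[1,1]]
Q^5 = (Q^2)²·Q = [[8,5],[5,3]]
Q^11 = (Q^5)²·Q = [[144,89],[89,55]]
Q^23 = (Q^11)²·Q = [[306,508],[508,651]]
Q^47 = (Q^23)²·Q = [[210,264],[264,799]]
Q^94 = (Q^47)² = [[347,240],[240,107]]
Q^188 = (Q^94)² = [[585,629],[629,809]]
Q^376 = (Q^188)² = [[21,795],[795,79]]
F_376 mod 853 = Q^376[0][1] = 795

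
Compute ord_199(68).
198

199 is prime, so ord(68) divides φ(199) = 198.
Divisors of 198: 1, 2, 3, 6, 9, 11, 18, 22, 33, 66, 99, 198.
Repeated squaring: 68^1 ≡ 68, 68^2 ≡ 47, 68^4 ≡ 20, 68^8 ≡ 2, 68^16 ≡ 4, 68^32 ≡ 16, 68^64 ≡ 57, 68^128 ≡ 65 (mod 199).
Test 68^d mod 199 for each divisor d in increasing order:
68^1 ≡ 68
68^2 ≡ 47
68^3 = 68^2·68^1 ≡ 12
68^6 = 68^4·68^2 ≡ 144
68^9 = 68^8·68^1 ≡ 136
68^11 = 68^8·68^2·68^1 ≡ 24
68^18 = 68^16·68^2 ≡ 188
68^22 = 68^16·68^4·68^2 ≡ 178
68^33 = 68^32·68^1 ≡ 93
68^66 = 68^64·68^2 ≡ 92
68^99 = 68^64·68^32·68^2·68^1 ≡ 198
68^198 = 68^128·68^64·68^4·68^2 ≡ 1  ← first divisor giving 1
The order is 198.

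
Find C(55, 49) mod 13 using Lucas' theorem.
0

Using Lucas' theorem:
Write n=55 and k=49 in base 13:
n in base 13: [4, 3]
k in base 13: [3, 10]
C(55,49) mod 13 = ∏ C(n_i, k_i) mod 13
Digit binomials (mod 13): C(4,3) = 4; C(3,10) = 0 (k_i > n_i)
Product: 4 × 0 = 0 ≡ 0 (mod 13)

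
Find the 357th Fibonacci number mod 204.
2

Matrix identity: Q^n = [[F_(n+1), F_n], [F_n, F_(n-1)]] with Q = [[1,1],[1,0]].
n = 357 = 101100101₂. Square-and-multiply, entries mod 204:
Q^1 = [[1,1],[1,0]]
Q^2 = (Q^1)² = [[2,1],[1,1]]
Q^5 = (Q^2)²·Q = [[8,5],[5,3]]
Q^11 = (Q^5)²·Q = [[144,89],[89,55]]
Q^22 = (Q^11)² = [[97,167],[167,134]]
Q^44 = (Q^22)² = [[170,21],[21,149]]
Q^89 = (Q^44)²·Q = [[136,169],[169,171]]
Q^178 = (Q^89)² = [[137,67],[67,70]]
Q^357 = (Q^178)²·Q = [[203,2],[2,201]]
F_357 mod 204 = Q^357[0][1] = 2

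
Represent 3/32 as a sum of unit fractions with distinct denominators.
1/11 + 1/352

Greedy algorithm:
3/32: ceiling(32/3) = 11, use 1/11
1/352: ceiling(352/1) = 352, use 1/352
Result: 3/32 = 1/11 + 1/352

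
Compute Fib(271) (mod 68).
33

Matrix identity: Q^n = [[F_(n+1), F_n], [F_n, F_(n-1)]] with Q = [[1,1],[1,0]].
n = 271 = 100001111₂. Square-and-multiply, entries mod 68:
Q^1 = [[1,1],[1,0]]
Q^2 = (Q^1)² = [[2,1],[1,1]]
Q^4 = (Q^2)² = [[5,3],[3,2]]
Q^8 = (Q^4)² = [[34,21],[21,13]]
Q^16 = (Q^8)² = [[33,35],[35,66]]
Q^33 = (Q^16)²·Q = [[67,2],[2,65]]
Q^67 = (Q^33)²·Q = [[65,5],[5,60]]
Q^135 = (Q^67)²·Q = [[47,34],[34,13]]
Q^271 = (Q^135)²·Q = [[33,33],[33,0]]
F_271 mod 68 = Q^271[0][1] = 33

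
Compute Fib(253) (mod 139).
23

Matrix identity: Q^n = [[F_(n+1), F_n], [F_n, F_(n-1)]] with Q = [[1,1],[1,0]].
n = 253 = 11111101₂. Square-and-multiply, entries mod 139:
Q^1 = [[1,1],[1,0]]
Q^3 = (Q^1)²·Q = [[3,2],[2,1]]
Q^7 = (Q^3)²·Q = [[21,13],[13,8]]
Q^15 = (Q^7)²·Q = [[14,54],[54,99]]
Q^31 = (Q^15)²·Q = [[40,54],[54,125]]
Q^63 = (Q^31)²·Q = [[82,68],[68,14]]
Q^126 = (Q^63)² = [[89,134],[134,94]]
Q^253 = (Q^126)²·Q = [[81,23],[23,58]]
F_253 mod 139 = Q^253[0][1] = 23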